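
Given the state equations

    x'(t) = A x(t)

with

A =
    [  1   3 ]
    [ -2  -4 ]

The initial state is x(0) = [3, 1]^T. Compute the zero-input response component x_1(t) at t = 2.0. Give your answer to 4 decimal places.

det(sI - A) = s^2 - (tr A)s + det A, with tr A = 1 + (-4) = -3 and det A = 1·(-4) - 3·(-2) = -4 - (-6) = 2.
So p(s) = det(sI - A) = s^2 + 3s + 2.
Factor s^2 + 3s + 2: two numbers with sum -3 and product 2 are -1 and -2, so s^2 + 3s + 2 = (s + 1)(s + 2).
Hence p(s) = (s + 1) (s + 2), with roots -2, -1.
The eigenvalues -2, -1 are distinct and real, so A is diagonalisable and x(t) = e^{At} x(0) = V diag(e^{λ_i t}) V^{-1} x(0), where the columns of V are the eigenvectors.
λ = -2: A - (-2)I = [[3, 3], [-2, -2]]. Row 1 gives 3·v1 + 3·v2 = 0, so take v_1 = [1, -1]^T.
λ = -1: A - (-1)I = [[2, 3], [-2, -3]]. Row 1 gives 2·v1 + 3·v2 = 0, so take v_2 = [3, -2]^T.
V = [v_1 v_2] = [[1, 3], [-1, -2]] has det V = 1, so V^{-1} = adj(V)/det V = [[-2, -3], [1, 1]].
Modal coordinates z(0) = V^{-1} x(0): (-2)·3 + (-3)·1 = -9; 1·3 + 1·1 = 4; so z(0) = [-9, 4]^T.
x_1(t) = Σ_i (v_i)_1 · z_i(0) · e^{λ_i t} (row 1 of V times the modal terms).
x_1(2.0) = 1·(-9)·e^{-2·2.0} + 3·4·e^{-1·2.0} = (-9)·0.018316 + 12·0.135335 = 1.4592.

1.4592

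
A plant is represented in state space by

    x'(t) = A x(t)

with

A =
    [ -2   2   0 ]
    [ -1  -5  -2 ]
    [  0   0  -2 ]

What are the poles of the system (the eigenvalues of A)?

det(sI - A) = s^3 - (tr A)s^2 + (M11 + M22 + M33)s - det A, where Mii is the 2×2 principal minor of A obtained by deleting row i and column i.
tr A = (-2) + (-5) + (-2) = -9; M11 = (-5)·(-2) - (-2)·0 = 10 - 0 = 10; M22 = (-2)·(-2) - 0·0 = 4 - 0 = 4; M33 = (-2)·(-5) - 2·(-1) = 10 - (-2) = 12; sum of minors = 26.
det A = (-2)·((-5)·(-2) - (-2)·0) - 2·((-1)·(-2) - (-2)·0) + 0·((-1)·0 - (-5)·0) = (-2)·10 - 2·2 + 0·0 = -24.
So p(s) = det(sI - A) = s^3 + 9s^2 + 26s + 24.
Rational-root test: any integer root divides 24. Testing small divisors, s = -2 works: p(-2) = -8 + 36 + (-52) + 24 = 0, so (s + 2) is a factor.
Dividing, p(s) = (s + 2)(s^2 + 7s + 12).
Factor s^2 + 7s + 12: two numbers with sum -7 and product 12 are -3 and -4, so s^2 + 7s + 12 = (s + 3)(s + 4).
Hence p(s) = (s + 2) (s + 3) (s + 4), with roots -4, -3, -2.
All eigenvalues have negative real part, so the system is asymptotically stable.

-4, -3, -2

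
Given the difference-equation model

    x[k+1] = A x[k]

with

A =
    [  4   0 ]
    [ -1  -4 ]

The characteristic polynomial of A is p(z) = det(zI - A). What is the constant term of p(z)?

-16

For a 2×2 matrix, det(zI - A) = z^2 - (tr A)z + det A.
tr A = 0, det A = -16.
So p(z) = z^2 - 16.
The constant term is -16.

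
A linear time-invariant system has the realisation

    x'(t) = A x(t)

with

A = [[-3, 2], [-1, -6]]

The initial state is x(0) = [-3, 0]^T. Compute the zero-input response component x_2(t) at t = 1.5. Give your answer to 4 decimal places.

det(sI - A) = s^2 - (tr A)s + det A, with tr A = (-3) + (-6) = -9 and det A = (-3)·(-6) - 2·(-1) = 18 - (-2) = 20.
So p(s) = det(sI - A) = s^2 + 9s + 20.
Factor s^2 + 9s + 20: two numbers with sum -9 and product 20 are -4 and -5, so s^2 + 9s + 20 = (s + 4)(s + 5).
Hence p(s) = (s + 4) (s + 5), with roots -5, -4.
The eigenvalues -5, -4 are distinct and real, so A is diagonalisable and x(t) = e^{At} x(0) = V diag(e^{λ_i t}) V^{-1} x(0), where the columns of V are the eigenvectors.
λ = -5: A - (-5)I = [[2, 2], [-1, -1]]. Row 1 gives 2·v1 + 2·v2 = 0, so take v_1 = [1, -1]^T.
λ = -4: A - (-4)I = [[1, 2], [-1, -2]]. Row 1 gives 1·v1 + 2·v2 = 0, so take v_2 = [2, -1]^T.
V = [v_1 v_2] = [[1, 2], [-1, -1]] has det V = 1, so V^{-1} = adj(V)/det V = [[-1, -2], [1, 1]].
Modal coordinates z(0) = V^{-1} x(0): (-1)·(-3) + (-2)·0 = 3; 1·(-3) + 1·0 = -3; so z(0) = [3, -3]^T.
x_2(t) = Σ_i (v_i)_2 · z_i(0) · e^{λ_i t} (row 2 of V times the modal terms).
x_2(1.5) = (-1)·3·e^{-5·1.5} + (-1)·(-3)·e^{-4·1.5} = (-3)·0.000553 + 3·0.002479 = 0.0058.

0.0058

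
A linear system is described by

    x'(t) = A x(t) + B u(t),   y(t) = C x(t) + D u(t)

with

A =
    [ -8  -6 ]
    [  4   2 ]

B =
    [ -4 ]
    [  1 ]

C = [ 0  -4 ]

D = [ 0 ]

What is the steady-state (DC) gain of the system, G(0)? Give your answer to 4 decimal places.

G(0) = C(-A)^{-1}B + D = -C A^{-1} B + D.
det A = 8, so A^{-1} = (1/8)·adj(A) = [[1/4, 3/4], [-1/2, -1]]
A^{-1} B = [-1/4, 1]^T
C A^{-1} B = -4
G(0) = D - C A^{-1} B = 0 - (-4) = 4

4.0000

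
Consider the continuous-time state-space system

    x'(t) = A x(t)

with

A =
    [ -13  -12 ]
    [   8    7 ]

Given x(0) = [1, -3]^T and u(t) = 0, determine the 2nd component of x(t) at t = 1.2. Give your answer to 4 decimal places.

-2.0984

det(sI - A) = s^2 - (tr A)s + det A, with tr A = (-13) + 7 = -6 and det A = (-13)·7 - (-12)·8 = -91 - (-96) = 5.
So p(s) = det(sI - A) = s^2 + 6s + 5.
Factor s^2 + 6s + 5: two numbers with sum -6 and product 5 are -1 and -5, so s^2 + 6s + 5 = (s + 1)(s + 5).
Hence p(s) = (s + 1) (s + 5), with roots -5, -1.
The eigenvalues -5, -1 are distinct and real, so A is diagonalisable and x(t) = e^{At} x(0) = V diag(e^{λ_i t}) V^{-1} x(0), where the columns of V are the eigenvectors.
λ = -5: A - (-5)I = [[-8, -12], [8, 12]]. Row 1 gives (-8)·v1 + (-12)·v2 = 0, so take v_1 = [3, -2]^T.
λ = -1: A - (-1)I = [[-12, -12], [8, 8]]. Row 1 gives (-12)·v1 + (-12)·v2 = 0, so take v_2 = [-1, 1]^T.
V = [v_1 v_2] = [[3, -1], [-2, 1]] has det V = 1, so V^{-1} = adj(V)/det V = [[1, 1], [2, 3]].
Modal coordinates z(0) = V^{-1} x(0): 1·1 + 1·(-3) = -2; 2·1 + 3·(-3) = -7; so z(0) = [-2, -7]^T.
x_2(t) = Σ_i (v_i)_2 · z_i(0) · e^{λ_i t} (row 2 of V times the modal terms).
x_2(1.2) = (-2)·(-2)·e^{-5·1.2} + 1·(-7)·e^{-1·1.2} = 4·0.002479 + (-7)·0.301194 = -2.0984.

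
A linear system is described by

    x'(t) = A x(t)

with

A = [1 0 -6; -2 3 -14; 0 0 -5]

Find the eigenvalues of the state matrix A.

det(sI - A) = s^3 - (tr A)s^2 + (M11 + M22 + M33)s - det A, where Mii is the 2×2 principal minor of A obtained by deleting row i and column i.
tr A = 1 + 3 + (-5) = -1; M11 = 3·(-5) - (-14)·0 = -15 - 0 = -15; M22 = 1·(-5) - (-6)·0 = -5 - 0 = -5; M33 = 1·3 - 0·(-2) = 3 - 0 = 3; sum of minors = -17.
det A = 1·(3·(-5) - (-14)·0) - 0·((-2)·(-5) - (-14)·0) + (-6)·((-2)·0 - 3·0) = 1·(-15) - 0·10 + (-6)·0 = -15.
So p(s) = det(sI - A) = s^3 + s^2 - 17s + 15.
Rational-root test: any integer root divides 15. Testing small divisors, s = 1 works: p(1) = 1 + 1 + (-17) + 15 = 0, so (s - 1) is a factor.
Dividing, p(s) = (s - 1)(s^2 + 2s - 15).
Factor s^2 + 2s - 15: two numbers with sum -2 and product -15 are 3 and -5, so s^2 + 2s - 15 = (s - 3)(s + 5).
Hence p(s) = (s - 3) (s - 1) (s + 5), with roots -5, 1, 3.
At least one eigenvalue has non-negative real part, so the system is not asymptotically stable.

-5, 1, 3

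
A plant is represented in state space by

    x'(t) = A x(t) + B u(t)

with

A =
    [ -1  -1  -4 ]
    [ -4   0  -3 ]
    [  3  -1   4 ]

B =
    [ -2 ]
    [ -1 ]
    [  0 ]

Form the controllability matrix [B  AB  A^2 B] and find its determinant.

262

AB = [[3], [8], [-5]]
A^2B = [[9], [3], [-19]]
Controllability matrix C = [B  AB  A^2B] = [[-2, 3, 9], [-1, 8, 3], [0, -5, -19]]
Expanding along the first row, det(C) = (-2)·(8·(-19) - 3·(-5)) - 3·((-1)·(-19) - 3·0) + 9·((-1)·(-5) - 8·0) = (-2)·(-137) - 3·19 + 9·5 = 262
Since det(C) ≠ 0, rank(C) = 3 and the system is completely controllable.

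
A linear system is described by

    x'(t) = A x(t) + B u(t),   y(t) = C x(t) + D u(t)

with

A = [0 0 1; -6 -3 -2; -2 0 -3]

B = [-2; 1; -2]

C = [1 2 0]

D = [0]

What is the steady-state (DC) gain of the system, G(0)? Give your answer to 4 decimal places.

10.0000

G(0) = C(-A)^{-1}B + D = -C A^{-1} B + D.
det A = -6, so A^{-1} = (1/-6)·adj(A) = [[-3/2, 0, -1/2], [7/3, -1/3, 1], [1, 0, 0]]
A^{-1} B = [4, -7, -2]^T
C A^{-1} B = -10
G(0) = D - C A^{-1} B = 0 - (-10) = 10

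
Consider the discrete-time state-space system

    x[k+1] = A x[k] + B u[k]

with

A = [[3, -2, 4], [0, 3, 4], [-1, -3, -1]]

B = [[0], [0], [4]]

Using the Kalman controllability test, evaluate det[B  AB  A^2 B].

AB = [[16], [16], [-4]]
A^2B = [[0], [32], [-60]]
Controllability matrix C = [B  AB  A^2B] = [[0, 16, 0], [0, 16, 32], [4, -4, -60]]
Expanding along the first row, det(C) = 0·(16·(-60) - 32·(-4)) - 16·(0·(-60) - 32·4) + 0·(0·(-4) - 16·4) = 0·(-832) - 16·(-128) + 0·(-64) = 2048
Since det(C) ≠ 0, rank(C) = 3 and the system is completely controllable.

2048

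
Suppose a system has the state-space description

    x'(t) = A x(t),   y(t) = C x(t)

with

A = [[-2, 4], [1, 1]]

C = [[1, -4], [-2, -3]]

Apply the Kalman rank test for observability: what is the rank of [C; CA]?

CA = [[-6, 0], [1, -11]]
Observability matrix O = [C; CA] = [[1, -4], [-2, -3], [-6, 0], [1, -11]]
Take the 2×2 submatrix of O formed by rows 1, 2: [[1, -4], [-2, -3]]. Its determinant is 1·(-3) - (-4)·(-2) = -3 - 8 = -11 ≠ 0.
So rank(O) ≥ 2; since O has 2 columns, rank(O) = 2.
rank(O) = 2 = n, so the pair (A, C) is completely observable.

2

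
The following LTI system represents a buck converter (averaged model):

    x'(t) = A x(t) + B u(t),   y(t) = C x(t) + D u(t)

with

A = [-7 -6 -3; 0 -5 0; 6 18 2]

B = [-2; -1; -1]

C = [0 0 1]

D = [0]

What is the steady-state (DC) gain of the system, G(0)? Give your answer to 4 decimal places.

-9.2500

G(0) = C(-A)^{-1}B + D = -C A^{-1} B + D.
det A = -20, so A^{-1} = (1/-20)·adj(A) = [[1/2, 21/10, 3/4], [0, -1/5, 0], [-3/2, -9/2, -7/4]]
A^{-1} B = [-77/20, 1/5, 37/4]^T
C A^{-1} B = 37/4
G(0) = D - C A^{-1} B = 0 - (37/4) = -37/4 ≈ -9.2500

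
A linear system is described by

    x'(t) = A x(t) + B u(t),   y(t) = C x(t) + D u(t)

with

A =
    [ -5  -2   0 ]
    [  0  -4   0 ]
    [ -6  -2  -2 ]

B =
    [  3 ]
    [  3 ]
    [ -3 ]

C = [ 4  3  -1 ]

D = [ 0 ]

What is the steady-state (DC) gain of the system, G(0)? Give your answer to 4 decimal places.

G(0) = C(-A)^{-1}B + D = -C A^{-1} B + D.
det A = -40, so A^{-1} = (1/-40)·adj(A) = [[-1/5, 1/10, 0], [0, -1/4, 0], [3/5, -1/20, -1/2]]
A^{-1} B = [-3/10, -3/4, 63/20]^T
C A^{-1} B = -33/5
G(0) = D - C A^{-1} B = 0 - (-33/5) = 33/5 ≈ 6.6000

6.6000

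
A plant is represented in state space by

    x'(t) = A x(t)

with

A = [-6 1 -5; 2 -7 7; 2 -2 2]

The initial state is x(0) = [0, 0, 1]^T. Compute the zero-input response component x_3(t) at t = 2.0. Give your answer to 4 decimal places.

0.0543

det(sI - A) = s^3 - (tr A)s^2 + (M11 + M22 + M33)s - det A, where Mii is the 2×2 principal minor of A obtained by deleting row i and column i.
tr A = (-6) + (-7) + 2 = -11; M11 = (-7)·2 - 7·(-2) = -14 - (-14) = 0; M22 = (-6)·2 - (-5)·2 = -12 - (-10) = -2; M33 = (-6)·(-7) - 1·2 = 42 - 2 = 40; sum of minors = 38.
det A = (-6)·((-7)·2 - 7·(-2)) - 1·(2·2 - 7·2) + (-5)·(2·(-2) - (-7)·2) = (-6)·0 - 1·(-10) + (-5)·10 = -40.
So p(s) = det(sI - A) = s^3 + 11s^2 + 38s + 40.
Rational-root test: any integer root divides 40. Testing small divisors, s = -2 works: p(-2) = -8 + 44 + (-76) + 40 = 0, so (s + 2) is a factor.
Dividing, p(s) = (s + 2)(s^2 + 9s + 20).
Factor s^2 + 9s + 20: two numbers with sum -9 and product 20 are -4 and -5, so s^2 + 9s + 20 = (s + 4)(s + 5).
Hence p(s) = (s + 2) (s + 4) (s + 5), with roots -5, -4, -2.
The eigenvalues -5, -4, -2 are distinct and real, so A is diagonalisable and x(t) = e^{At} x(0) = V diag(e^{λ_i t}) V^{-1} x(0), where the columns of V are the eigenvectors.
λ = -5: A - (-5)I = [[-1, 1, -5], [2, -2, 7], [2, -2, 7]]. v must be orthogonal to every row; (row 1) × (row 2) = [-3, -3, 0], so take v_1 = [1, 1, 0]^T.
λ = -4: A - (-4)I = [[-2, 1, -5], [2, -3, 7], [2, -2, 6]]. v must be orthogonal to every row; (row 1) × (row 2) = [-8, 4, 4], so take v_2 = [-2, 1, 1]^T.
λ = -2: A - (-2)I = [[-4, 1, -5], [2, -5, 7], [2, -2, 4]]. v must be orthogonal to every row; (row 1) × (row 2) = [-18, 18, 18], so take v_3 = [1, -1, -1]^T.
V = [v_1 v_2 v_3] = [[1, -2, 1], [1, 1, -1], [0, 1, -1]] has det V = -1, so V^{-1} = adj(V)/det V = [[0, 1, -1], [-1, 1, -2], [-1, 1, -3]].
Modal coordinates z(0) = V^{-1} x(0): 0·0 + 1·0 + (-1)·1 = -1; (-1)·0 + 1·0 + (-2)·1 = -2; (-1)·0 + 1·0 + (-3)·1 = -3; so z(0) = [-1, -2, -3]^T.
x_3(t) = Σ_i (v_i)_3 · z_i(0) · e^{λ_i t} (row 3 of V times the modal terms).
x_3(2.0) = 0·(-1)·e^{-5·2.0} + 1·(-2)·e^{-4·2.0} + (-1)·(-3)·e^{-2·2.0} = 0·0.000045 + (-2)·0.000335 + 3·0.018316 = 0.0543.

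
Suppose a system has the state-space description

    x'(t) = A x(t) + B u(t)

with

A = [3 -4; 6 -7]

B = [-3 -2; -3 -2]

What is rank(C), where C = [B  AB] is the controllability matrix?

1

AB = [[3, 2], [3, 2]]
Controllability matrix C = [B  AB] = [[-3, -2, 3, 2], [-3, -2, 3, 2]]
Every column of C is a scalar multiple of column 1 = [-3, -3] (multipliers 1, 2/3, -1, -2/3), so the columns span a one-dimensional space.
C ≠ 0, hence rank(C) = 1.
rank(C) = 1 < n = 2, so the pair (A, B) is not completely controllable.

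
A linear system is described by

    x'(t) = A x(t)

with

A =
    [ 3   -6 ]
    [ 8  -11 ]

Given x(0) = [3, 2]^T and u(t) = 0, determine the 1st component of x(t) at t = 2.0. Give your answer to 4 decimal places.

det(sI - A) = s^2 - (tr A)s + det A, with tr A = 3 + (-11) = -8 and det A = 3·(-11) - (-6)·8 = -33 - (-48) = 15.
So p(s) = det(sI - A) = s^2 + 8s + 15.
Factor s^2 + 8s + 15: two numbers with sum -8 and product 15 are -3 and -5, so s^2 + 8s + 15 = (s + 3)(s + 5).
Hence p(s) = (s + 3) (s + 5), with roots -5, -3.
The eigenvalues -5, -3 are distinct and real, so A is diagonalisable and x(t) = e^{At} x(0) = V diag(e^{λ_i t}) V^{-1} x(0), where the columns of V are the eigenvectors.
λ = -5: A - (-5)I = [[8, -6], [8, -6]]. Row 1 gives 8·v1 + (-6)·v2 = 0, so take v_1 = [3, 4]^T.
λ = -3: A - (-3)I = [[6, -6], [8, -8]]. Row 1 gives 6·v1 + (-6)·v2 = 0, so take v_2 = [1, 1]^T.
V = [v_1 v_2] = [[3, 1], [4, 1]] has det V = -1, so V^{-1} = adj(V)/det V = [[-1, 1], [4, -3]].
Modal coordinates z(0) = V^{-1} x(0): (-1)·3 + 1·2 = -1; 4·3 + (-3)·2 = 6; so z(0) = [-1, 6]^T.
x_1(t) = Σ_i (v_i)_1 · z_i(0) · e^{λ_i t} (row 1 of V times the modal terms).
x_1(2.0) = 3·(-1)·e^{-5·2.0} + 1·6·e^{-3·2.0} = (-3)·0.000045 + 6·0.002479 = 0.0147.

0.0147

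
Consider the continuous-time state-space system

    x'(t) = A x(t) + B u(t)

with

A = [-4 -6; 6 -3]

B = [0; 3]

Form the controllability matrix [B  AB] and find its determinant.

54

AB = [[-18], [-9]]
Controllability matrix C = [B  AB] = [[0, -18], [3, -9]]
det(C) = 0·(-9) - (-18)·3 = 0 - (-54) = 54
Since det(C) ≠ 0, rank(C) = 2 and the system is completely controllable.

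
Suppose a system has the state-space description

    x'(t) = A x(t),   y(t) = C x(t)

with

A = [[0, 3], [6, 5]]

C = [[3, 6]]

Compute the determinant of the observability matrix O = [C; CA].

CA = [[36, 39]]
Observability matrix O = [C; CA] = [[3, 6], [36, 39]]
det(O) = 3·39 - 6·36 = 117 - 216 = -99
Since det(O) ≠ 0, rank(O) = 2 and the system is completely observable.

-99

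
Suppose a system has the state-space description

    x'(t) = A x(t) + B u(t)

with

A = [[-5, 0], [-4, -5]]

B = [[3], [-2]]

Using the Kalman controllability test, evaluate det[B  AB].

AB = [[-15], [-2]]
Controllability matrix C = [B  AB] = [[3, -15], [-2, -2]]
det(C) = 3·(-2) - (-15)·(-2) = -6 - 30 = -36
Since det(C) ≠ 0, rank(C) = 2 and the system is completely controllable.

-36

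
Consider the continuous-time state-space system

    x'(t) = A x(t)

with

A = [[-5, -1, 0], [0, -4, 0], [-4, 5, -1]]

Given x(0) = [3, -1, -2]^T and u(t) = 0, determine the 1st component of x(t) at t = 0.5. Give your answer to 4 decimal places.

det(sI - A) = s^3 - (tr A)s^2 + (M11 + M22 + M33)s - det A, where Mii is the 2×2 principal minor of A obtained by deleting row i and column i.
tr A = (-5) + (-4) + (-1) = -10; M11 = (-4)·(-1) - 0·5 = 4 - 0 = 4; M22 = (-5)·(-1) - 0·(-4) = 5 - 0 = 5; M33 = (-5)·(-4) - (-1)·0 = 20 - 0 = 20; sum of minors = 29.
det A = (-5)·((-4)·(-1) - 0·5) - (-1)·(0·(-1) - 0·(-4)) + 0·(0·5 - (-4)·(-4)) = (-5)·4 - (-1)·0 + 0·(-16) = -20.
So p(s) = det(sI - A) = s^3 + 10s^2 + 29s + 20.
Rational-root test: any integer root divides 20. Testing small divisors, s = -1 works: p(-1) = -1 + 10 + (-29) + 20 = 0, so (s + 1) is a factor.
Dividing, p(s) = (s + 1)(s^2 + 9s + 20).
Factor s^2 + 9s + 20: two numbers with sum -9 and product 20 are -4 and -5, so s^2 + 9s + 20 = (s + 4)(s + 5).
Hence p(s) = (s + 1) (s + 4) (s + 5), with roots -5, -4, -1.
The eigenvalues -5, -4, -1 are distinct and real, so A is diagonalisable and x(t) = e^{At} x(0) = V diag(e^{λ_i t}) V^{-1} x(0), where the columns of V are the eigenvectors.
λ = -5: A - (-5)I = [[0, -1, 0], [0, 1, 0], [-4, 5, 4]]. v must be orthogonal to every row; (row 1) × (row 3) = [-4, 0, -4], so take v_1 = [1, 0, 1]^T.
λ = -4: A - (-4)I = [[-1, -1, 0], [0, 0, 0], [-4, 5, 3]]. v must be orthogonal to every row; (row 1) × (row 3) = [-3, 3, -9], so take v_2 = [-1, 1, -3]^T.
λ = -1: A - (-1)I = [[-4, -1, 0], [0, -3, 0], [-4, 5, 0]]. v must be orthogonal to every row; (row 1) × (row 2) = [0, 0, 12], so take v_3 = [0, 0, -1]^T.
V = [v_1 v_2 v_3] = [[1, -1, 0], [0, 1, 0], [1, -3, -1]] has det V = -1, so V^{-1} = adj(V)/det V = [[1, 1, 0], [0, 1, 0], [1, -2, -1]].
Modal coordinates z(0) = V^{-1} x(0): 1·3 + 1·(-1) + 0·(-2) = 2; 0·3 + 1·(-1) + 0·(-2) = -1; 1·3 + (-2)·(-1) + (-1)·(-2) = 7; so z(0) = [2, -1, 7]^T.
x_1(t) = Σ_i (v_i)_1 · z_i(0) · e^{λ_i t} (row 1 of V times the modal terms).
x_1(0.5) = 1·2·e^{-5·0.5} + (-1)·(-1)·e^{-4·0.5} + 0·7·e^{-1·0.5} = 2·0.082085 + 1·0.135335 + 0·0.606531 = 0.2995.

0.2995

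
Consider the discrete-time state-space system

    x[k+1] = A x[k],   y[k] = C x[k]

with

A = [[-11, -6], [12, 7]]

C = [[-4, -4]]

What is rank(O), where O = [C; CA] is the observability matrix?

CA = [[-4, -4]]
Observability matrix O = [C; CA] = [[-4, -4], [-4, -4]]
Every row of O is a scalar multiple of row 1 = [-4, -4] (multipliers 1, 1), so the rows span a one-dimensional space.
O ≠ 0, hence rank(O) = 1.
rank(O) = 1 < n = 2, so the pair (A, C) is not completely observable.

1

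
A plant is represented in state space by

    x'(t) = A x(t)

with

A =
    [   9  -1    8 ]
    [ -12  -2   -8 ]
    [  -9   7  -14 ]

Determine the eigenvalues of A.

-6, -3, 2

det(sI - A) = s^3 - (tr A)s^2 + (M11 + M22 + M33)s - det A, where Mii is the 2×2 principal minor of A obtained by deleting row i and column i.
tr A = 9 + (-2) + (-14) = -7; M11 = (-2)·(-14) - (-8)·7 = 28 - (-56) = 84; M22 = 9·(-14) - 8·(-9) = -126 - (-72) = -54; M33 = 9·(-2) - (-1)·(-12) = -18 - 12 = -30; sum of minors = 0.
det A = 9·((-2)·(-14) - (-8)·7) - (-1)·((-12)·(-14) - (-8)·(-9)) + 8·((-12)·7 - (-2)·(-9)) = 9·84 - (-1)·96 + 8·(-102) = 36.
So p(s) = det(sI - A) = s^3 + 7s^2 - 36.
Rational-root test: any integer root divides -36. Testing small divisors, s = 2 works: p(2) = 8 + 28 + 0 + (-36) = 0, so (s - 2) is a factor.
Dividing, p(s) = (s - 2)(s^2 + 9s + 18).
Factor s^2 + 9s + 18: two numbers with sum -9 and product 18 are -3 and -6, so s^2 + 9s + 18 = (s + 3)(s + 6).
Hence p(s) = (s - 2) (s + 3) (s + 6), with roots -6, -3, 2.
At least one eigenvalue has non-negative real part, so the system is not asymptotically stable.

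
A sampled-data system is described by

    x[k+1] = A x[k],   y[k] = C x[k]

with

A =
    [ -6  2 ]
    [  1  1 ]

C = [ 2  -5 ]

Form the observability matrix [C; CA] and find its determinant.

CA = [[-17, -1]]
Observability matrix O = [C; CA] = [[2, -5], [-17, -1]]
det(O) = 2·(-1) - (-5)·(-17) = -2 - 85 = -87
Since det(O) ≠ 0, rank(O) = 2 and the system is completely observable.

-87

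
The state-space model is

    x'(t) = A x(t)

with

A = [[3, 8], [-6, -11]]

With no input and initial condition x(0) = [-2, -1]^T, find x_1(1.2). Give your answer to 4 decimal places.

-0.3031

det(sI - A) = s^2 - (tr A)s + det A, with tr A = 3 + (-11) = -8 and det A = 3·(-11) - 8·(-6) = -33 - (-48) = 15.
So p(s) = det(sI - A) = s^2 + 8s + 15.
Factor s^2 + 8s + 15: two numbers with sum -8 and product 15 are -3 and -5, so s^2 + 8s + 15 = (s + 3)(s + 5).
Hence p(s) = (s + 3) (s + 5), with roots -5, -3.
The eigenvalues -5, -3 are distinct and real, so A is diagonalisable and x(t) = e^{At} x(0) = V diag(e^{λ_i t}) V^{-1} x(0), where the columns of V are the eigenvectors.
λ = -5: A - (-5)I = [[8, 8], [-6, -6]]. Row 1 gives 8·v1 + 8·v2 = 0, so take v_1 = [-1, 1]^T.
λ = -3: A - (-3)I = [[6, 8], [-6, -8]]. Row 1 gives 6·v1 + 8·v2 = 0, so take v_2 = [4, -3]^T.
V = [v_1 v_2] = [[-1, 4], [1, -3]] has det V = -1, so V^{-1} = adj(V)/det V = [[3, 4], [1, 1]].
Modal coordinates z(0) = V^{-1} x(0): 3·(-2) + 4·(-1) = -10; 1·(-2) + 1·(-1) = -3; so z(0) = [-10, -3]^T.
x_1(t) = Σ_i (v_i)_1 · z_i(0) · e^{λ_i t} (row 1 of V times the modal terms).
x_1(1.2) = (-1)·(-10)·e^{-5·1.2} + 4·(-3)·e^{-3·1.2} = 10·0.002479 + (-12)·0.027324 = -0.3031.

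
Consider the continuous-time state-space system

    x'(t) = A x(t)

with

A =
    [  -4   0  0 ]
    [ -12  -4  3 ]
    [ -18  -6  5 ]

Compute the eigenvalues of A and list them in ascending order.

det(sI - A) = s^3 - (tr A)s^2 + (M11 + M22 + M33)s - det A, where Mii is the 2×2 principal minor of A obtained by deleting row i and column i.
tr A = (-4) + (-4) + 5 = -3; M11 = (-4)·5 - 3·(-6) = -20 - (-18) = -2; M22 = (-4)·5 - 0·(-18) = -20 - 0 = -20; M33 = (-4)·(-4) - 0·(-12) = 16 - 0 = 16; sum of minors = -6.
det A = (-4)·((-4)·5 - 3·(-6)) - 0·((-12)·5 - 3·(-18)) + 0·((-12)·(-6) - (-4)·(-18)) = (-4)·(-2) - 0·(-6) + 0·0 = 8.
So p(s) = det(sI - A) = s^3 + 3s^2 - 6s - 8.
Rational-root test: any integer root divides -8. Testing small divisors, s = -1 works: p(-1) = -1 + 3 + 6 + (-8) = 0, so (s + 1) is a factor.
Dividing, p(s) = (s + 1)(s^2 + 2s - 8).
Factor s^2 + 2s - 8: two numbers with sum -2 and product -8 are 2 and -4, so s^2 + 2s - 8 = (s - 2)(s + 4).
Hence p(s) = (s - 2) (s + 1) (s + 4), with roots -4, -1, 2.
At least one eigenvalue has non-negative real part, so the system is not asymptotically stable.

-4, -1, 2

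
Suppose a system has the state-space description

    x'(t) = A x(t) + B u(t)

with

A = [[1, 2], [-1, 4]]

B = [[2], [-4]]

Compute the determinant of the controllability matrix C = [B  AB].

-60

AB = [[-6], [-18]]
Controllability matrix C = [B  AB] = [[2, -6], [-4, -18]]
det(C) = 2·(-18) - (-6)·(-4) = -36 - 24 = -60
Since det(C) ≠ 0, rank(C) = 2 and the system is completely controllable.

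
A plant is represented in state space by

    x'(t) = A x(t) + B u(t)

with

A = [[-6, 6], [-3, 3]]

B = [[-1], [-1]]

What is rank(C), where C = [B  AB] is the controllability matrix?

AB = [[0], [0]]
Controllability matrix C = [B  AB] = [[-1, 0], [-1, 0]]
Every column of C is a scalar multiple of column 1 = [-1, -1] (multipliers 1, 0), so the columns span a one-dimensional space.
C ≠ 0, hence rank(C) = 1.
rank(C) = 1 < n = 2, so the pair (A, B) is not completely controllable.

1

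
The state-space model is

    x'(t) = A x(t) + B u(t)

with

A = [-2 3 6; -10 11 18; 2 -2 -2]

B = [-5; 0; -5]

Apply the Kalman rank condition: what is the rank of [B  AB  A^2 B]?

2

AB = [[-20], [-40], [0]]
A^2B = [[-80], [-240], [40]]
Controllability matrix C = [B  AB  A^2B] = [[-5, -20, -80], [0, -40, -240], [-5, 0, 40]]
The rows r1, r2, r3 of C are linearly dependent: -2·r1 + r2 + 2·r3 = 0 (check each entry), so rank(C) ≤ 2.
The 2×2 minor from rows 1, 2, columns 1, 2 is (-5)·(-40) - (-20)·0 = 200 - 0 = 200 ≠ 0, so rank(C) = 2.
rank(C) = 2 < n = 3, so the pair (A, B) is not completely controllable.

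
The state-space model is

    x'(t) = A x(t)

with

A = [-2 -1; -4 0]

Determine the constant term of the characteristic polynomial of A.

-4

For a 2×2 matrix, det(sI - A) = s^2 - (tr A)s + det A.
tr A = -2, det A = -4.
So p(s) = s^2 + 2s - 4.
The constant term is -4.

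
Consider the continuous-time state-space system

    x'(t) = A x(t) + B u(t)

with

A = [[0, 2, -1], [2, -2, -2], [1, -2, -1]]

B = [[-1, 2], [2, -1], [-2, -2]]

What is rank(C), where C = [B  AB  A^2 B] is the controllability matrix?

3

AB = [[6, 0], [-2, 10], [-3, 6]]
A^2B = [[-1, 14], [22, -32], [13, -26]]
Controllability matrix C = [B  AB  A^2B] = [[-1, 2, 6, 0, -1, 14], [2, -1, -2, 10, 22, -32], [-2, -2, -3, 6, 13, -26]]
Take the 3×3 submatrix of C formed by columns 1, 2, 3: [[-1, 2, 6], [2, -1, -2], [-2, -2, -3]]. Its determinant is (-1)·((-1)·(-3) - (-2)·(-2)) - 2·(2·(-3) - (-2)·(-2)) + 6·(2·(-2) - (-1)·(-2)) = (-1)·(-1) - 2·(-10) + 6·(-6) = -15 ≠ 0.
So rank(C) ≥ 3; since C has 3 rows, rank(C) = 3.
rank(C) = 3 = n, so the pair (A, B) is completely controllable.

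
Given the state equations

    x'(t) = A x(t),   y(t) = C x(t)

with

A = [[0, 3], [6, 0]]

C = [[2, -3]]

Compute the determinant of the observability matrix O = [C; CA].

-42

CA = [[-18, 6]]
Observability matrix O = [C; CA] = [[2, -3], [-18, 6]]
det(O) = 2·6 - (-3)·(-18) = 12 - 54 = -42
Since det(O) ≠ 0, rank(O) = 2 and the system is completely observable.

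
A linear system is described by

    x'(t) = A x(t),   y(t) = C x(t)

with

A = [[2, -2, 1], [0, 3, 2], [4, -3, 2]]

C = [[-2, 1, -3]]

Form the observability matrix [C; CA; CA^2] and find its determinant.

1112

CA = [[-16, 16, -6]]
CA^2 = [[-56, 98, 4]]
Observability matrix O = [C; CA; CA^2] = [[-2, 1, -3], [-16, 16, -6], [-56, 98, 4]]
Expanding along the first row, det(O) = (-2)·(16·4 - (-6)·98) - 1·((-16)·4 - (-6)·(-56)) + (-3)·((-16)·98 - 16·(-56)) = (-2)·652 - 1·(-400) + (-3)·(-672) = 1112
Since det(O) ≠ 0, rank(O) = 3 and the system is completely observable.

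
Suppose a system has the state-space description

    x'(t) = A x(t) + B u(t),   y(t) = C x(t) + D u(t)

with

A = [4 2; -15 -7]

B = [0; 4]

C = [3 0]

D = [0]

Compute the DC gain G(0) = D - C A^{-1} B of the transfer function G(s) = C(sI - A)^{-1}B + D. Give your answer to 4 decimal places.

12.0000

G(0) = C(-A)^{-1}B + D = -C A^{-1} B + D.
det A = 2, so A^{-1} = (1/2)·adj(A) = [[-7/2, -1], [15/2, 2]]
A^{-1} B = [-4, 8]^T
C A^{-1} B = -12
G(0) = D - C A^{-1} B = 0 - (-12) = 12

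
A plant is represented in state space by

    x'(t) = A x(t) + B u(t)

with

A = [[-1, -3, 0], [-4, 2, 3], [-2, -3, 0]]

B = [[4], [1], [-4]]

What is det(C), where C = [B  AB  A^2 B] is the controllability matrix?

-22803

AB = [[-7], [-26], [-11]]
A^2B = [[85], [-57], [92]]
Controllability matrix C = [B  AB  A^2B] = [[4, -7, 85], [1, -26, -57], [-4, -11, 92]]
Expanding along the first row, det(C) = 4·((-26)·92 - (-57)·(-11)) - (-7)·(1·92 - (-57)·(-4)) + 85·(1·(-11) - (-26)·(-4)) = 4·(-3019) - (-7)·(-136) + 85·(-115) = -22803
Since det(C) ≠ 0, rank(C) = 3 and the system is completely controllable.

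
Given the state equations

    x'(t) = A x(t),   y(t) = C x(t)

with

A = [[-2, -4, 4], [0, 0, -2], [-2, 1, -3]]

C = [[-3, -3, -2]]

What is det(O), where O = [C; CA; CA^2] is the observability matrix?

CA = [[10, 10, 0]]
CA^2 = [[-20, -40, 20]]
Observability matrix O = [C; CA; CA^2] = [[-3, -3, -2], [10, 10, 0], [-20, -40, 20]]
Expanding along the first row, det(O) = (-3)·(10·20 - 0·(-40)) - (-3)·(10·20 - 0·(-20)) + (-2)·(10·(-40) - 10·(-20)) = (-3)·200 - (-3)·200 + (-2)·(-200) = 400
Since det(O) ≠ 0, rank(O) = 3 and the system is completely observable.

400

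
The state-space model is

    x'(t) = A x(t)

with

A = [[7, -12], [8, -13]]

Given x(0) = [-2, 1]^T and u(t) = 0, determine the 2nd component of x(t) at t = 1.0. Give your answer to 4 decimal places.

det(sI - A) = s^2 - (tr A)s + det A, with tr A = 7 + (-13) = -6 and det A = 7·(-13) - (-12)·8 = -91 - (-96) = 5.
So p(s) = det(sI - A) = s^2 + 6s + 5.
Factor s^2 + 6s + 5: two numbers with sum -6 and product 5 are -1 and -5, so s^2 + 6s + 5 = (s + 1)(s + 5).
Hence p(s) = (s + 1) (s + 5), with roots -5, -1.
The eigenvalues -5, -1 are distinct and real, so A is diagonalisable and x(t) = e^{At} x(0) = V diag(e^{λ_i t}) V^{-1} x(0), where the columns of V are the eigenvectors.
λ = -5: A - (-5)I = [[12, -12], [8, -8]]. Row 1 gives 12·v1 + (-12)·v2 = 0, so take v_1 = [1, 1]^T.
λ = -1: A - (-1)I = [[8, -12], [8, -12]]. Row 1 gives 8·v1 + (-12)·v2 = 0, so take v_2 = [3, 2]^T.
V = [v_1 v_2] = [[1, 3], [1, 2]] has det V = -1, so V^{-1} = adj(V)/det V = [[-2, 3], [1, -1]].
Modal coordinates z(0) = V^{-1} x(0): (-2)·(-2) + 3·1 = 7; 1·(-2) + (-1)·1 = -3; so z(0) = [7, -3]^T.
x_2(t) = Σ_i (v_i)_2 · z_i(0) · e^{λ_i t} (row 2 of V times the modal terms).
x_2(1.0) = 1·7·e^{-5·1.0} + 2·(-3)·e^{-1·1.0} = 7·0.006738 + (-6)·0.367879 = -2.1601.

-2.1601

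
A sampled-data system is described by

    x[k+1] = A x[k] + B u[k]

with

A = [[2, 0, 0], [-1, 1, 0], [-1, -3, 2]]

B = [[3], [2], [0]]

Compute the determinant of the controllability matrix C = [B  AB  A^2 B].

AB = [[6], [-1], [-9]]
A^2B = [[12], [-7], [-21]]
Controllability matrix C = [B  AB  A^2B] = [[3, 6, 12], [2, -1, -7], [0, -9, -21]]
Expanding along the first row, det(C) = 3·((-1)·(-21) - (-7)·(-9)) - 6·(2·(-21) - (-7)·0) + 12·(2·(-9) - (-1)·0) = 3·(-42) - 6·(-42) + 12·(-18) = -90
Since det(C) ≠ 0, rank(C) = 3 and the system is completely controllable.

-90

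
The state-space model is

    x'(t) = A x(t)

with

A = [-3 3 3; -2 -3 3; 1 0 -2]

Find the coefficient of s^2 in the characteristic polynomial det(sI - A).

8

Expand det(sI - A) for the 3×3 matrix.
p(s) = s^3 + 8s^2 + 24s + 12.
(Check: constant term = det(-A) = (-1)^3 det A = 12; coefficient of s^2 = -tr A = 8.)
The coefficient of s^2 is 8.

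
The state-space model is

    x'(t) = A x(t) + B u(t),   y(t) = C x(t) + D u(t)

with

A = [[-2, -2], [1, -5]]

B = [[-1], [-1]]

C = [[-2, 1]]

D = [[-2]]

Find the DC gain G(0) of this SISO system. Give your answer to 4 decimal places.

G(0) = C(-A)^{-1}B + D = -C A^{-1} B + D.
det A = 12, so A^{-1} = (1/12)·adj(A) = [[-5/12, 1/6], [-1/12, -1/6]]
A^{-1} B = [1/4, 1/4]^T
C A^{-1} B = -1/4
G(0) = D - C A^{-1} B = -2 - (-1/4) = -7/4 ≈ -1.7500

-1.7500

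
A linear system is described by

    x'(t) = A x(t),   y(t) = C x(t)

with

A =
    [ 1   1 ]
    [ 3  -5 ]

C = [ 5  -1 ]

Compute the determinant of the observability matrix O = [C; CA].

CA = [[2, 10]]
Observability matrix O = [C; CA] = [[5, -1], [2, 10]]
det(O) = 5·10 - (-1)·2 = 50 - (-2) = 52
Since det(O) ≠ 0, rank(O) = 2 and the system is completely observable.

52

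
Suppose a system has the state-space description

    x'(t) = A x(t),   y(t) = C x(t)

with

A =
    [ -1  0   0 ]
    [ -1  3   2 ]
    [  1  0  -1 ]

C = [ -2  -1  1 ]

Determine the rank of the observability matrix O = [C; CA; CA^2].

CA = [[4, -3, -3]]
CA^2 = [[-4, -9, -3]]
Observability matrix O = [C; CA; CA^2] = [[-2, -1, 1], [4, -3, -3], [-4, -9, -3]]
det(O) = (-2)·((-3)·(-3) - (-3)·(-9)) - (-1)·(4·(-3) - (-3)·(-4)) + 1·(4·(-9) - (-3)·(-4)) = (-2)·(-18) - (-1)·(-24) + 1·(-48) = -36 ≠ 0, so rank(O) = 3.
rank(O) = 3 = n, so the pair (A, C) is completely observable.

3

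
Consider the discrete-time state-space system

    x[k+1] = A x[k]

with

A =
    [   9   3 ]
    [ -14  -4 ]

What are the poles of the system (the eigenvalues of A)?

det(zI - A) = z^2 - (tr A)z + det A, with tr A = 9 + (-4) = 5 and det A = 9·(-4) - 3·(-14) = -36 - (-42) = 6.
So p(z) = det(zI - A) = z^2 - 5z + 6.
Factor z^2 - 5z + 6: two numbers with sum 5 and product 6 are 3 and 2, so z^2 - 5z + 6 = (z - 3)(z - 2).
Hence p(z) = (z - 3) (z - 2), with roots 2, 3.

2, 3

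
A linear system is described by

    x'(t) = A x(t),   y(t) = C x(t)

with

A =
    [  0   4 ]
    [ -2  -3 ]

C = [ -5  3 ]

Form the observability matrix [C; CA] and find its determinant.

163

CA = [[-6, -29]]
Observability matrix O = [C; CA] = [[-5, 3], [-6, -29]]
det(O) = (-5)·(-29) - 3·(-6) = 145 - (-18) = 163
Since det(O) ≠ 0, rank(O) = 2 and the system is completely observable.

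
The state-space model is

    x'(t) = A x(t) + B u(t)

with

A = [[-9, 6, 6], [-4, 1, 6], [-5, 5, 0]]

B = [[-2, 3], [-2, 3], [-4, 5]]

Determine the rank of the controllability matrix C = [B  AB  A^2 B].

2

AB = [[-18, 21], [-18, 21], [0, 0]]
A^2B = [[54, -63], [54, -63], [0, 0]]
Controllability matrix C = [B  AB  A^2B] = [[-2, 3, -18, 21, 54, -63], [-2, 3, -18, 21, 54, -63], [-4, 5, 0, 0, 0, 0]]
The rows r1, r2, r3 of C are linearly dependent: -r1 + r2 = 0 (check each entry), so rank(C) ≤ 2.
The 2×2 minor from rows 1, 3, columns 1, 2 is (-2)·5 - 3·(-4) = -10 - (-12) = 2 ≠ 0, so rank(C) = 2.
rank(C) = 2 < n = 3, so the pair (A, B) is not completely controllable.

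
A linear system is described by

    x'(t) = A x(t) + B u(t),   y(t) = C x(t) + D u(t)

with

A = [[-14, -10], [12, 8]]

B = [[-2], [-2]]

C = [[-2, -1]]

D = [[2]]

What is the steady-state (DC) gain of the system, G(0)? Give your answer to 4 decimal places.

-0.5000

G(0) = C(-A)^{-1}B + D = -C A^{-1} B + D.
det A = 8, so A^{-1} = (1/8)·adj(A) = [[1, 5/4], [-3/2, -7/4]]
A^{-1} B = [-9/2, 13/2]^T
C A^{-1} B = 5/2
G(0) = D - C A^{-1} B = 2 - (5/2) = -1/2 ≈ -0.5000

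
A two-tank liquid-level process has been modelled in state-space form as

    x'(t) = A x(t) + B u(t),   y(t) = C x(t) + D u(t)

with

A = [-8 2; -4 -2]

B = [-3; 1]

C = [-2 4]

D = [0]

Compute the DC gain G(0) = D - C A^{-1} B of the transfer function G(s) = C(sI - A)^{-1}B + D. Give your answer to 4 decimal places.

3.6667

G(0) = C(-A)^{-1}B + D = -C A^{-1} B + D.
det A = 24, so A^{-1} = (1/24)·adj(A) = [[-1/12, -1/12], [1/6, -1/3]]
A^{-1} B = [1/6, -5/6]^T
C A^{-1} B = -11/3
G(0) = D - C A^{-1} B = 0 - (-11/3) = 11/3 ≈ 3.6667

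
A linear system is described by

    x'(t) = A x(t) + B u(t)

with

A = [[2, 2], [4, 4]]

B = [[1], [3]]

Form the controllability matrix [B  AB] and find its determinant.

-8

AB = [[8], [16]]
Controllability matrix C = [B  AB] = [[1, 8], [3, 16]]
det(C) = 1·16 - 8·3 = 16 - 24 = -8
Since det(C) ≠ 0, rank(C) = 2 and the system is completely controllable.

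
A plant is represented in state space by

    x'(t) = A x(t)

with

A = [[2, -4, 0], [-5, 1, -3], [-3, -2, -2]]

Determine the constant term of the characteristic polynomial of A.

12

Expand det(sI - A) for the 3×3 matrix.
p(s) = s^3 - s^2 - 30s + 12.
(Check: constant term = det(-A) = (-1)^3 det A = 12; coefficient of s^2 = -tr A = -1.)
The constant term is 12.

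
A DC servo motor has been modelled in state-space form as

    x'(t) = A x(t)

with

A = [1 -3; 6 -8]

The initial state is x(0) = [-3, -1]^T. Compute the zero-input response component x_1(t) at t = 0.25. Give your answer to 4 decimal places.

-2.4596

det(sI - A) = s^2 - (tr A)s + det A, with tr A = 1 + (-8) = -7 and det A = 1·(-8) - (-3)·6 = -8 - (-18) = 10.
So p(s) = det(sI - A) = s^2 + 7s + 10.
Factor s^2 + 7s + 10: two numbers with sum -7 and product 10 are -2 and -5, so s^2 + 7s + 10 = (s + 2)(s + 5).
Hence p(s) = (s + 2) (s + 5), with roots -5, -2.
The eigenvalues -5, -2 are distinct and real, so A is diagonalisable and x(t) = e^{At} x(0) = V diag(e^{λ_i t}) V^{-1} x(0), where the columns of V are the eigenvectors.
λ = -5: A - (-5)I = [[6, -3], [6, -3]]. Row 1 gives 6·v1 + (-3)·v2 = 0, so take v_1 = [-1, -2]^T.
λ = -2: A - (-2)I = [[3, -3], [6, -6]]. Row 1 gives 3·v1 + (-3)·v2 = 0, so take v_2 = [-1, -1]^T.
V = [v_1 v_2] = [[-1, -1], [-2, -1]] has det V = -1, so V^{-1} = adj(V)/det V = [[1, -1], [-2, 1]].
Modal coordinates z(0) = V^{-1} x(0): 1·(-3) + (-1)·(-1) = -2; (-2)·(-3) + 1·(-1) = 5; so z(0) = [-2, 5]^T.
x_1(t) = Σ_i (v_i)_1 · z_i(0) · e^{λ_i t} (row 1 of V times the modal terms).
x_1(0.25) = (-1)·(-2)·e^{-5·0.25} + (-1)·5·e^{-2·0.25} = 2·0.286505 + (-5)·0.606531 = -2.4596.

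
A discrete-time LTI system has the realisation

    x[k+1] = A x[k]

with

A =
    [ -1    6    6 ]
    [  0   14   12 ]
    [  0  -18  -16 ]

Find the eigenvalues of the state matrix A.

det(zI - A) = z^3 - (tr A)z^2 + (M11 + M22 + M33)z - det A, where Mii is the 2×2 principal minor of A obtained by deleting row i and column i.
tr A = (-1) + 14 + (-16) = -3; M11 = 14·(-16) - 12·(-18) = -224 - (-216) = -8; M22 = (-1)·(-16) - 6·0 = 16 - 0 = 16; M33 = (-1)·14 - 6·0 = -14 - 0 = -14; sum of minors = -6.
det A = (-1)·(14·(-16) - 12·(-18)) - 6·(0·(-16) - 12·0) + 6·(0·(-18) - 14·0) = (-1)·(-8) - 6·0 + 6·0 = 8.
So p(z) = det(zI - A) = z^3 + 3z^2 - 6z - 8.
Rational-root test: any integer root divides -8. Testing small divisors, z = -1 works: p(-1) = -1 + 3 + 6 + (-8) = 0, so (z + 1) is a factor.
Dividing, p(z) = (z + 1)(z^2 + 2z - 8).
Factor z^2 + 2z - 8: two numbers with sum -2 and product -8 are 2 and -4, so z^2 + 2z - 8 = (z - 2)(z + 4).
Hence p(z) = (z - 2) (z + 1) (z + 4), with roots -4, -1, 2.

-4, -1, 2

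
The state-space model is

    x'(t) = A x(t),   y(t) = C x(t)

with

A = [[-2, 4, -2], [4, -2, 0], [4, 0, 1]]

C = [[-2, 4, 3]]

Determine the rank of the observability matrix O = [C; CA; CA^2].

3

CA = [[32, -16, 7]]
CA^2 = [[-100, 160, -57]]
Observability matrix O = [C; CA; CA^2] = [[-2, 4, 3], [32, -16, 7], [-100, 160, -57]]
det(O) = (-2)·((-16)·(-57) - 7·160) - 4·(32·(-57) - 7·(-100)) + 3·(32·160 - (-16)·(-100)) = (-2)·(-208) - 4·(-1124) + 3·3520 = 15472 ≠ 0, so rank(O) = 3.
rank(O) = 3 = n, so the pair (A, C) is completely observable.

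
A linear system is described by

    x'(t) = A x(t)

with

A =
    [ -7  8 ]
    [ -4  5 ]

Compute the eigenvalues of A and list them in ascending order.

-3, 1

det(sI - A) = s^2 - (tr A)s + det A, with tr A = (-7) + 5 = -2 and det A = (-7)·5 - 8·(-4) = -35 - (-32) = -3.
So p(s) = det(sI - A) = s^2 + 2s - 3.
Factor s^2 + 2s - 3: two numbers with sum -2 and product -3 are 1 and -3, so s^2 + 2s - 3 = (s - 1)(s + 3).
Hence p(s) = (s - 1) (s + 3), with roots -3, 1.
At least one eigenvalue has non-negative real part, so the system is not asymptotically stable.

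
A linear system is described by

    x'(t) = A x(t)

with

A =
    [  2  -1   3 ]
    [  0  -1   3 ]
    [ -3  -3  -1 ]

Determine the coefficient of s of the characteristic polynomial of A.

Expand det(sI - A) for the 3×3 matrix.
p(s) = s^3 + 15s - 20.
(Check: constant term = det(-A) = (-1)^3 det A = -20; coefficient of s^2 = -tr A = 0.)
The coefficient of s is 15.

15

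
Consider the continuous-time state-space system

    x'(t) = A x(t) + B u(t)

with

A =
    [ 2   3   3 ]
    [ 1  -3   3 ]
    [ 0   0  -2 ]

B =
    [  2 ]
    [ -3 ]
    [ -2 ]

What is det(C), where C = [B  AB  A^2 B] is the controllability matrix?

-22

AB = [[-11], [5], [4]]
A^2B = [[5], [-14], [-8]]
Controllability matrix C = [B  AB  A^2B] = [[2, -11, 5], [-3, 5, -14], [-2, 4, -8]]
Expanding along the first row, det(C) = 2·(5·(-8) - (-14)·4) - (-11)·((-3)·(-8) - (-14)·(-2)) + 5·((-3)·4 - 5·(-2)) = 2·16 - (-11)·(-4) + 5·(-2) = -22
Since det(C) ≠ 0, rank(C) = 3 and the system is completely controllable.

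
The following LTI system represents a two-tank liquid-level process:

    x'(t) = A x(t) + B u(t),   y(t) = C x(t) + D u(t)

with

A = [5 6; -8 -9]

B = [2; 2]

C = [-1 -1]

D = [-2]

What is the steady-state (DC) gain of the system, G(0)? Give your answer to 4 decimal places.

G(0) = C(-A)^{-1}B + D = -C A^{-1} B + D.
det A = 3, so A^{-1} = (1/3)·adj(A) = [[-3, -2], [8/3, 5/3]]
A^{-1} B = [-10, 26/3]^T
C A^{-1} B = 4/3
G(0) = D - C A^{-1} B = -2 - (4/3) = -10/3 ≈ -3.3333

-3.3333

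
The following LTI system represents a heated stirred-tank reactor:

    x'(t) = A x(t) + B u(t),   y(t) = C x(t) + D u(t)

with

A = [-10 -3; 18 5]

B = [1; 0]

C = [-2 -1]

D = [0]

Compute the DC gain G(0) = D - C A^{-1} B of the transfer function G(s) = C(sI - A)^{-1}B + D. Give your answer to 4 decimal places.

G(0) = C(-A)^{-1}B + D = -C A^{-1} B + D.
det A = 4, so A^{-1} = (1/4)·adj(A) = [[5/4, 3/4], [-9/2, -5/2]]
A^{-1} B = [5/4, -9/2]^T
C A^{-1} B = 2
G(0) = D - C A^{-1} B = 0 - (2) = -2

-2.0000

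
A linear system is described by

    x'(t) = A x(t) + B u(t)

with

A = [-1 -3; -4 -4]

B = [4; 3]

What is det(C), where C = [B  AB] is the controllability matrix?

AB = [[-13], [-28]]
Controllability matrix C = [B  AB] = [[4, -13], [3, -28]]
det(C) = 4·(-28) - (-13)·3 = -112 - (-39) = -73
Since det(C) ≠ 0, rank(C) = 2 and the system is completely controllable.

-73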